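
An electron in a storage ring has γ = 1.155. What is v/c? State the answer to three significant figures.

0.500

β = √(1 − 1/γ²) = √(1 − 1/1.334025) = √0.250389 = 0.500.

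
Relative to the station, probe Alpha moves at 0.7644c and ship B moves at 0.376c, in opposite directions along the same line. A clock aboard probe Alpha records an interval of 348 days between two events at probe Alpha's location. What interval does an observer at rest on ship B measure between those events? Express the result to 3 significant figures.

750 days

The velocity of probe Alpha relative to ship B is (0.7644 + 0.376)c / (1 + 0.7644×0.376) = 0.88581c; relative speed 0.88581c.
γ for this relative speed: γ = 1/√(1 − 0.784659) = 2.1549.
The clock on probe Alpha records proper time, so ship B measures Δt = γΔτ = 2.1549 × 348 = 750 days.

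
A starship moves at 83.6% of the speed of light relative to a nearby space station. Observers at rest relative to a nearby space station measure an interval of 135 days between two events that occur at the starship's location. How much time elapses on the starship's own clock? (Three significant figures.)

74.1 days

γ = 1/√(1 − β²) = 1/√(1 − 0.698896) = 1/√0.301104 = 1/0.548729 = 1.8224.
The starship's clock runs slow as seen from a nearby space station, so Δτ = Δt/γ = 135/1.8224 = 74.1 days.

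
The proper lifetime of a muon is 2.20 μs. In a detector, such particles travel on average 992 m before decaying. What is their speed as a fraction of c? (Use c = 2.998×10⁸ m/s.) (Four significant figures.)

d = βγcτ ⇒ βγ = d/(cτ) = 992.0 m / (659.56 m) = 1.504.
β = (βγ)/√(1+(βγ)²) = 1.504/√3.26202 = 0.8327.

0.8327c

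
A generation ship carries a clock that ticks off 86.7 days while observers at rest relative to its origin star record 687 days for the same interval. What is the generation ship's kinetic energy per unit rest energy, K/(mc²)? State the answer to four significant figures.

γ = Δt/Δτ = 687/86.7 = 7.92388.
Since K = (γ−1)mc², K/(mc²) = 7.92388 − 1 = 6.924.

6.924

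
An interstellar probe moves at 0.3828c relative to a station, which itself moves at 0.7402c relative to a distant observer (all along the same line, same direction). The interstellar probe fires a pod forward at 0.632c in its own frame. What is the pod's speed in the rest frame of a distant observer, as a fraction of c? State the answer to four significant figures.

Apply u = (u'+v)/(1+u'v) twice. Pod in the station frame: (0.632+0.3828)/(1+0.632·0.3828) = 1.0148/1.2419296 = 0.81712c.
That velocity, transformed to the rest frame of a distant observer: (0.81712+0.7402)/(1+0.81712·0.7402) = 1.55732/1.604832224 = 0.97039c.

0.9704c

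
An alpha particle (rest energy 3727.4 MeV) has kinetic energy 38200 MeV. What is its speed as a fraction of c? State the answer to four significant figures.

γ = 1 + K/(mc²) = 1 + 38200/3727.4 = 11.248.
β = √(1 − 1/γ²) = √(1 − 0.00790404) = √0.99209596 = 0.9960.

0.9960c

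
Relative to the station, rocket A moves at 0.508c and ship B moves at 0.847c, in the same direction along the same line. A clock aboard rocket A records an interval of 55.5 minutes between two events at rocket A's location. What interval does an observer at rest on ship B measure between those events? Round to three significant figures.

Speed of rocket A in ship B's frame: u = (v_A − v_B)/(1 − v_A v_B/c²) = (0.508 − 0.847)/(1 − 0.508×0.847) = −0.339/0.569724 = −0.59502; |u| = 0.59502c.
γ for this relative speed: γ = 1/√(1 − 0.354049) = 1.2442.
The clock on rocket A records proper time, so ship B measures Δt = γΔτ = 1.2442 × 55.5 = 69.1 minutes.

69.1 minutes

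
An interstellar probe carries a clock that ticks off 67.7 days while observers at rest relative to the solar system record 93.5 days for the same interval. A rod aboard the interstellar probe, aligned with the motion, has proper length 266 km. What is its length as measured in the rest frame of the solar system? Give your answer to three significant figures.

193 km

From Δt = γΔτ: γ = 93.5/67.7 = 1.38109.
L = L₀/γ = 266/1.38109 = 193 km.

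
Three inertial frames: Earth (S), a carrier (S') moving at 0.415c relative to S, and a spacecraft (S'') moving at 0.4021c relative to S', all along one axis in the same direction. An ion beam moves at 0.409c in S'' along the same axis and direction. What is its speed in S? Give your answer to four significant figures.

0.8623c

First combine the ion beam and spacecraft (S''→S'): u₁ = (0.409 + 0.4021)/(1 + 0.409×0.4021) = 0.8111/1.1644589 = 0.69655.
Then combine with the carrier (S'→S): u = (0.69655 + 0.415)/(1 + 0.69655×0.415) = 1.11155/1.28906825 = 0.86229.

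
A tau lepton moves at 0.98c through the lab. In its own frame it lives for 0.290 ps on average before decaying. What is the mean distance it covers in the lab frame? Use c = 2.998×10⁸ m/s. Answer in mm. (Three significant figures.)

0.428 mm

With β = 0.98, γ = 1/√(1 − 0.98²) = 1/√0.0396 = 5.0252.
Lab-frame lifetime: Δt = γτ = 5.0252 × 0.290 ps = 1.4573 ps.
Distance: d = vΔt = 0.98 × 2.998×10⁸ m/s × 1.4573×10^-12 s = 4.28×10^-4 m = 0.428 mm.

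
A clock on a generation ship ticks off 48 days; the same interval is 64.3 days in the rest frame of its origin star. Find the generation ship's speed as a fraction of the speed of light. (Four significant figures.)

γ = Δt/Δτ = 64.3/48 = 1.3396.
β = √(1 − 1/γ²) = √(1 − 0.55725) = √0.44275 = 0.6654.

0.6654c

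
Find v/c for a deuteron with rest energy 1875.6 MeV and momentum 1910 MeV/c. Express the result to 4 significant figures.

0.7135

pc/(mc²) = 1910/1875.6 = 1.0183 = βγ = β/√(1−β²).
So β² = x²/(1 + x²) with x = 1.0183: x² = 1.03693, β² = 1.03693/2.03693 = 0.509065, β = 0.7135.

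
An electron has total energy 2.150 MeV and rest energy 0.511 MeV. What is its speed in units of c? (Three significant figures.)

0.971c

γ = E/(mc²) = 2.150/0.511 = 4.2074.
β = √(1 − 1/γ²) = √(1 − 0.0564901) = √0.9435099 = 0.971.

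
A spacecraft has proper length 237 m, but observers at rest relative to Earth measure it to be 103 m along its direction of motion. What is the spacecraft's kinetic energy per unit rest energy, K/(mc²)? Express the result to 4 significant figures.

Length contraction gives γ = L₀/L = 237/103 = 2.30097.
K/(mc²) = γ − 1 = 2.30097 − 1 = 1.301.

1.301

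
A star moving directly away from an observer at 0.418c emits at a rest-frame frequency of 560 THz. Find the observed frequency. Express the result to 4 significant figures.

358.8 THz

Relativistic Doppler (source moving away): f_obs = f_src · √((1−β)/(1+β)).
With β = 0.418: factor = √(0.582/1.418) = 0.64065.
f_obs = 560 × 0.64065 = 358.8 THz.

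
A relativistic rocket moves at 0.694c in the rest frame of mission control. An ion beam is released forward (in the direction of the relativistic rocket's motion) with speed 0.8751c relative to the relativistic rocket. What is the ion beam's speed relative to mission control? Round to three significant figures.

In units of c, u = (u' + v)/(1 + u'v) with u' = 0.8751 and v = 0.694.
Numerator: 0.8751 + 0.694 = 1.5691. Denominator: 1 + (0.8751)(0.694) = 1.6073194.
u = 1.5691/1.6073194 = 0.97622, so the speed is 0.976c.

0.976c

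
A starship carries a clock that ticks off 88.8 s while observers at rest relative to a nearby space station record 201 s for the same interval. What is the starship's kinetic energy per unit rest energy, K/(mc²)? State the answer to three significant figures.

From Δt = γΔτ: γ = 201/88.8 = 2.26351.
Since K = (γ−1)mc², K/(mc²) = 2.26351 − 1 = 1.26.

1.26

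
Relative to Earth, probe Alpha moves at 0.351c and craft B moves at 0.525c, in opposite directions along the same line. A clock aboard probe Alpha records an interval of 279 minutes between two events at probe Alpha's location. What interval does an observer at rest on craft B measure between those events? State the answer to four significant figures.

Speed of probe Alpha in craft B's frame: u = (v_A + v_B)/(1 + v_A v_B/c²) = (0.351 + 0.525)/(1 + 0.351×0.525) = 0.876/1.184275 = 0.73969; |u| = 0.73969c.
At |u| = 0.73969c, γ = (1 − 0.547141)^(−1/2) = 1.486.
The clock on probe Alpha records proper time, so craft B measures Δt = γΔτ = 1.486 × 279 = 414.6 minutes.

414.6 minutes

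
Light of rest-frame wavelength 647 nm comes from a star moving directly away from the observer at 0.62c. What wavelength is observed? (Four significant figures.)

1336 nm

Relativistic Doppler for wavelength: λ_obs = λ_src · √((1+β)/(1−β)).
With β = 0.62: factor = √(1.62/0.38) = 2.0647.
λ_obs = 647 × 2.0647 = 1336 nm.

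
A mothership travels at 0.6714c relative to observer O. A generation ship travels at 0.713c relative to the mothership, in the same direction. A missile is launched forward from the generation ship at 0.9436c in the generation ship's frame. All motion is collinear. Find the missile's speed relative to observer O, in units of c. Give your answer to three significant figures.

Compose velocities in two stages. Stage 1 (into S'): u₁ = (0.9436+0.713)/(1+0.9436×0.713) = 0.99032.
Stage 2 (into S): u = (0.99032+0.6714)/(1+0.99032×0.6714) = 0.99809, so the speed is 0.998c.

0.998c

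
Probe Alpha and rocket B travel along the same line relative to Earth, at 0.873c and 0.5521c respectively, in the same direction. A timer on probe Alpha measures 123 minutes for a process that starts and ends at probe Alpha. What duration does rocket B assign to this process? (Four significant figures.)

156.7 minutes

The velocity of probe Alpha relative to rocket B is (0.873 − 0.5521)c / (1 − 0.873×0.5521) = 0.61948c; relative speed 0.61948c.
γ for this relative speed: γ = 1/√(1 − 0.383755) = 1.2739.
Probe Alpha's interval is proper; time dilation gives Δt_B = γΔτ = 1.2739 × 123 minutes = 156.7 minutes.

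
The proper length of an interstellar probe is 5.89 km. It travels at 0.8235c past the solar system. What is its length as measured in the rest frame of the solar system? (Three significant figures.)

Lorentz factor: γ = (1 − 0.67815225)^(−1/2) = 1.7627.
Along the direction of motion the measured length is L₀/γ = 5.89/1.7627 = 3.34 km.

3.34 km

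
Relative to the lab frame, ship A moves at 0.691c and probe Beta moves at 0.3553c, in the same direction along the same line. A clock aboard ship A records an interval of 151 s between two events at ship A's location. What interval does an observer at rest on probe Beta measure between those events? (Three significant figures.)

Speed of ship A in probe Beta's frame: u = (v_A − v_B)/(1 − v_A v_B/c²) = (0.691 − 0.3553)/(1 − 0.691×0.3553) = 0.3357/0.7544877 = 0.44494; |u| = 0.44494c.
γ for this relative speed: γ = 1/√(1 − 0.197972) = 1.1166.
The clock on ship A records proper time, so probe Beta measures Δt = γΔτ = 1.1166 × 151 = 169 s.

169 s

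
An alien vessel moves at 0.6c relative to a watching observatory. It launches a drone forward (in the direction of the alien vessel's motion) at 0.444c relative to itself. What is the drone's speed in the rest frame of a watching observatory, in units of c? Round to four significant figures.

In units of c, u = (u' + v)/(1 + u'v) with u' = 0.444 and v = 0.6.
Numerator: 0.444 + 0.6 = 1.044. Denominator: 1 + (0.444)(0.6) = 1.2664.
u = 1.044/1.2664 = 0.82438, so the speed is 0.8244c.

0.8244c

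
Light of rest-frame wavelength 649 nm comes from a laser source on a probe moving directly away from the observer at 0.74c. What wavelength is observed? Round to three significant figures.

1680 nm

Relativistic Doppler for wavelength: λ_obs = λ_src · √((1+β)/(1−β)).
With β = 0.74: factor = √(1.74/0.26) = 2.5869.
λ_obs = 649 × 2.5869 = 1680 nm.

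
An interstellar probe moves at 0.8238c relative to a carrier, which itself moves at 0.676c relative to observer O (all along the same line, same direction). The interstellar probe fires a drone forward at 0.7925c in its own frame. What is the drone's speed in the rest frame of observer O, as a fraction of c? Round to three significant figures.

Compose velocities in two stages. Stage 1 (into S'): u₁ = (0.7925+0.8238)/(1+0.7925×0.8238) = 0.97788.
Stage 2 (into S): u = (0.97788+0.676)/(1+0.97788×0.676) = 0.99569, so the speed is 0.996c.

0.996c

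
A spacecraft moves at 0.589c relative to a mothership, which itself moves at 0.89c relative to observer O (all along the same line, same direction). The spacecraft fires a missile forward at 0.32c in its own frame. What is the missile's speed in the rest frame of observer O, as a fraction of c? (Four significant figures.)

Compose velocities in two stages. Stage 1 (into S'): u₁ = (0.32+0.589)/(1+0.32×0.589) = 0.76484.
Stage 2 (into S): u = (0.76484+0.89)/(1+0.76484×0.89) = 0.98461, so the speed is 0.9846c.

0.9846c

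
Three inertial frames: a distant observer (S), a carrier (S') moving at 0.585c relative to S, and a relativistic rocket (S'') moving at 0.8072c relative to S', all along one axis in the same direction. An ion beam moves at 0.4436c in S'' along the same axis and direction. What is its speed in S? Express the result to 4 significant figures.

0.9787c

Compose velocities in two stages. Stage 1 (into S'): u₁ = (0.4436+0.8072)/(1+0.4436×0.8072) = 0.92101.
Stage 2 (into S): u = (0.92101+0.585)/(1+0.92101×0.585) = 0.9787, so the speed is 0.9787c.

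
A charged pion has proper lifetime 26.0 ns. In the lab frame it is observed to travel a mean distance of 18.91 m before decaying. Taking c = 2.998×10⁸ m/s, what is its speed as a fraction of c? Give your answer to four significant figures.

Let x = d/(cτ) = 18.91 m / (2.998×10⁸ m/s × 2.600×10^-8 s) = 2.426. Since d = βγcτ, x = βγ = β/√(1−β²).
Solving: β² = x²/(1+x²) = 5.88548/6.88548 = 0.854767, so β = 0.9245.

0.9245c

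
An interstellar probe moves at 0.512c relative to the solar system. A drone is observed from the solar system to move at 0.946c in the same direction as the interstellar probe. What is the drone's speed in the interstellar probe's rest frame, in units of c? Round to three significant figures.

Transform to the interstellar probe's frame: u' = (u − v)/(1 − uv/c²).
u' = (0.946 − 0.512)/(1 − 0.946×0.512) = 0.434/0.515648 = 0.84166.
Speed in the interstellar probe's frame: 0.842c (in the same direction).

0.842c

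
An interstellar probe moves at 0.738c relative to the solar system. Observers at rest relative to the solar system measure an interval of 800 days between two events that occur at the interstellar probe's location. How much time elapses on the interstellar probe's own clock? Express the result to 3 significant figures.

540 days

Lorentz factor: γ = (1 − 0.544644)^(−1/2) = 1.4819.
The moving clock records proper time: Δτ = Δt/γ = 800/1.4819 = 540 days.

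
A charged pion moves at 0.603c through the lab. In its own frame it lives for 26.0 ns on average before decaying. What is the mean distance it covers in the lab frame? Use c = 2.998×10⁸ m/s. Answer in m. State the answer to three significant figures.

5.89 m

γ = 1/√(1 − β²) = 1/√(1 − 0.363609) = 1/√0.636391 = 1/0.797741 = 1.2535.
Lab-frame lifetime: Δt = γτ = 1.2535 × 26.0 ns = 32.591 ns.
Distance: d = vΔt = 0.603 × 2.998×10⁸ m/s × 3.2591×10^-8 s = 5.89 m.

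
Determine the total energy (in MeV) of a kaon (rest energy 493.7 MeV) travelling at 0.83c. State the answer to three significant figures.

γ = 1/√(1 − β²) = 1/√(1 − 0.6889) = 1/√0.3111 = 1/0.557763 = 1.7929.
Total energy: E = γmc² = 1.7929 × 493.7 MeV = 885 MeV.

885 MeV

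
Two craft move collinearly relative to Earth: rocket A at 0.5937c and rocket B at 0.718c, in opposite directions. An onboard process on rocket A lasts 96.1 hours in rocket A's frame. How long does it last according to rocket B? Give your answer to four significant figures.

Speed of rocket A in rocket B's frame: u = (v_A + v_B)/(1 + v_A v_B/c²) = (0.5937 + 0.718)/(1 + 0.5937×0.718) = 1.3117/1.4262766 = 0.91967; |u| = 0.91967c.
At |u| = 0.91967c, γ = (1 − 0.845793)^(−1/2) = 2.5465.
Rocket A's interval is proper; time dilation gives Δt_B = γΔτ = 2.5465 × 96.1 hours = 244.7 hours.

244.7 hours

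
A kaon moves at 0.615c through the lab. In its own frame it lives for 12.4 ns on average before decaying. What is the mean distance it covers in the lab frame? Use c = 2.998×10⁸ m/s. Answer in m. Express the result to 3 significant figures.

2.90 m

Lorentz factor: γ = (1 − 0.378225)^(−1/2) = 1.2682.
Lab-frame lifetime: Δt = γτ = 1.2682 × 12.4 ns = 15.726 ns.
Distance: d = vΔt = 0.615 × 2.998×10⁸ m/s × 1.5726×10^-8 s = 2.90 m.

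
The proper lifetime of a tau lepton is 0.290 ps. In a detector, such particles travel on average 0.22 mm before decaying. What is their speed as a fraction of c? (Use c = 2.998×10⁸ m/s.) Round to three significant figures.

Lab distance = (lab lifetime)·v = γτ·βc, so βγ = d/(cτ) = 2.200×10^-4/(2.998×10⁸ × 2.900×10^-13) = 2.5304.
With βγ = 2.5304: γ² = 1 + (βγ)² = 7.40292, and β = (βγ)/γ = 2.5304/2.72083 = 0.930.

0.930c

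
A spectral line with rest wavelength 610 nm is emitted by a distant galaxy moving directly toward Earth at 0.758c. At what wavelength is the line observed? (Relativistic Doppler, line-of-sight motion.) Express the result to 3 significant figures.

Relativistic Doppler for wavelength: λ_obs = λ_src · √((1−β)/(1+β)).
With β = 0.758: factor = √(0.242/1.758) = 0.37102.
λ_obs = 610 × 0.37102 = 226 nm.

226 nm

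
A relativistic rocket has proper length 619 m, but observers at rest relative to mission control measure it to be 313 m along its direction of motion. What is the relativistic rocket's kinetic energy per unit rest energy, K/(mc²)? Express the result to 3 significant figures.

0.978

Length contraction gives γ = L₀/L = 619/313 = 1.97764.
K/(mc²) = γ − 1 = 1.97764 − 1 = 0.978.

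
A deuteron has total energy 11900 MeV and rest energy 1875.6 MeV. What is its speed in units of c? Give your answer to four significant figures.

Total energy E = γmc² gives γ = 11900/1875.6 = 6.3446.
Hence β = √(1 − 1/γ²) = √(1 − 0.0248423) = √0.9751577 = 0.9875.

0.9875c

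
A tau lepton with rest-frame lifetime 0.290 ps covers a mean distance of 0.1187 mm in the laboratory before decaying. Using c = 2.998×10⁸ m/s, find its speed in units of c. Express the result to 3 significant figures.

Let x = d/(cτ) = 1.187×10^-4 m / (2.998×10⁸ m/s × 2.900×10^-13 s) = 1.3653. Since d = βγcτ, x = βγ = β/√(1−β²).
Solving: β² = x²/(1+x²) = 1.86404/2.86404 = 0.650843, so β = 0.807.

0.807c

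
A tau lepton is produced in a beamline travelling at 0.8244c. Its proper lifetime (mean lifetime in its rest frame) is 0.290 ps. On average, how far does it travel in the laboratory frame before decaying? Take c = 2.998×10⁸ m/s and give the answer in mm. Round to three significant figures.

β² = 0.67963536, so γ = 1/√0.32036464 = 1.7668.
Lab-frame lifetime: Δt = γτ = 1.7668 × 0.290 ps = 0.51237 ps.
Distance: d = vΔt = 0.8244 × 2.998×10⁸ m/s × 5.1237×10^-13 s = 1.27×10^-4 m = 0.127 mm.

0.127 mm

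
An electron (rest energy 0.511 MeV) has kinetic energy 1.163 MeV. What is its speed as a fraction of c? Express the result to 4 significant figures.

K = (γ−1)mc², so γ = 1 + 1.163/0.511 = 3.2759.
Then v/c = √(1 − γ⁻²) = √(1 − 0.0931834) = √0.9068166 = 0.9523.

0.9523c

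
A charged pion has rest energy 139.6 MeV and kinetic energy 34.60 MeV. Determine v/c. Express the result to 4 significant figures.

γ = 1 + K/(mc²) = 1 + 34.60/139.6 = 1.2479.
β = √(1 − 1/γ²) = √(1 − 0.642156) = √0.357844 = 0.5982.

0.5982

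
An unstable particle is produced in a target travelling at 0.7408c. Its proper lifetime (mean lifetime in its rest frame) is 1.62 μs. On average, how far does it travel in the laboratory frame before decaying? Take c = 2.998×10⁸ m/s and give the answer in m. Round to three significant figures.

536 m

γ = 1/√(1 − β²) = 1/√(1 − 0.54878464) = 1/√0.45121536 = 1/0.671726 = 1.4887.
Lab-frame lifetime: Δt = γτ = 1.4887 × 1.62 μs = 2.4117 μs.
Distance: d = vΔt = 0.7408 × 2.998×10⁸ m/s × 2.4117×10^-6 s = 536 m.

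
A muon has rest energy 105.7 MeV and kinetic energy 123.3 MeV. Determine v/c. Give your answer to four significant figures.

0.8871

γ = 1 + K/(mc²) = 1 + 123.3/105.7 = 2.1665.
β = √(1 − 1/γ²) = √(1 − 0.213051) = √0.786949 = 0.8871.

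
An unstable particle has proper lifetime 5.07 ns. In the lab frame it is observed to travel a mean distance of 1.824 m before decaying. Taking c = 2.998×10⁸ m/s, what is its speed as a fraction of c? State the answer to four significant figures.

Lab distance = (lab lifetime)·v = γτ·βc, so βγ = d/(cτ) = 1.824/(2.998×10⁸ × 5.070×10^-9) = 1.2.
With βγ = 1.2: γ² = 1 + (βγ)² = 2.44, and β = (βγ)/γ = 1.2/1.56205 = 0.7682.

0.7682c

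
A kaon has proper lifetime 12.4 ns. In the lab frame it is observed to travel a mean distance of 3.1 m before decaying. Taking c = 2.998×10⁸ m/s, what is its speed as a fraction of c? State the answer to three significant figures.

Let x = d/(cτ) = 3.100 m / (2.998×10⁸ m/s × 1.240×10^-8 s) = 0.83389. Since d = βγcτ, x = βγ = β/√(1−β²).
Solving: β² = x²/(1+x²) = 0.695373/1.695373 = 0.410159, so β = 0.640.

0.640c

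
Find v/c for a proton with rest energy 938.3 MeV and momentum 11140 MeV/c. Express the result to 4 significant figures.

pc/(mc²) = 11140/938.3 = 11.873 = βγ = β/√(1−β²).
So β² = x²/(1 + x²) with x = 11.873: x² = 140.968, β² = 140.968/141.968 = 0.992956, β = 0.9965.

0.9965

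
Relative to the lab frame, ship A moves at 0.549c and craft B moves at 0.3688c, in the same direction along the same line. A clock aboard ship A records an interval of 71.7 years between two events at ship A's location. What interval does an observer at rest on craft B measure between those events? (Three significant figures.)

Speed of ship A in craft B's frame: u = (v_A − v_B)/(1 − v_A v_B/c²) = (0.549 − 0.3688)/(1 − 0.549×0.3688) = 0.1802/0.7975288 = 0.22595; |u| = 0.22595c.
γ for this relative speed: γ = 1/√(1 − 0.0510534) = 1.0265.
Ship A's interval is proper; time dilation gives Δt_B = γΔτ = 1.0265 × 71.7 years = 73.6 years.

73.6 years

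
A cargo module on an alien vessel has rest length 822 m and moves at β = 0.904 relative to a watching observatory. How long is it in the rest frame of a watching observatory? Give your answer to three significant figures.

351 m

γ = 1/√(1 − β²) = 1/√(1 − 0.817216) = 1/√0.182784 = 1/0.427532 = 2.339.
Length contraction: L = L₀/γ = 822/2.339 = 351 m.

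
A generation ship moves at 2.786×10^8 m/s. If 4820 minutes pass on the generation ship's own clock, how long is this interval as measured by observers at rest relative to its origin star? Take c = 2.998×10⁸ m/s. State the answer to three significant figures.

13000 minutes

β = v/c = (2.786×10^8 m/s)/(2.998×10⁸ m/s) = 0.929286.
With β = 0.929286, γ = 1/√(1 − 0.929286²) = 1/√0.1364275 = 2.7074.
Time dilation: Δt = γ·Δτ = 2.7074 × 4820 = 13000 minutes.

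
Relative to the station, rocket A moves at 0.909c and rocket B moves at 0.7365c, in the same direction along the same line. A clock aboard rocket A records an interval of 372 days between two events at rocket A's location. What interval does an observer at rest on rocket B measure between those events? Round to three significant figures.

436 days

Transform rocket A's velocity into rocket B's frame: (0.909 − 0.7365)/(1 − 0.909·0.7365) = 0.1725/0.3305215, so the relative speed is 0.5219c.
γ for this relative speed: γ = 1/√(1 − 0.27238) = 1.1723.
The clock on rocket A records proper time, so rocket B measures Δt = γΔτ = 1.1723 × 372 = 436 days.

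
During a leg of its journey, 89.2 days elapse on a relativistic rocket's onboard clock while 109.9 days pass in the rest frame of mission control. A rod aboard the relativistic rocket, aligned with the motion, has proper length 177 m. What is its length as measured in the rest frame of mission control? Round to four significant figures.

From Δt = γΔτ: γ = 109.9/89.2 = 1.23206.
The rod contracts by the same γ: 177 m / 1.23206 = 143.7 m.

143.7 m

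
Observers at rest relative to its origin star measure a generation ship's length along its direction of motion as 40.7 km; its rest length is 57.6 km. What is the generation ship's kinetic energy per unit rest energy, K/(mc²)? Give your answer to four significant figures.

0.4152

Length contraction gives γ = L₀/L = 57.6/40.7 = 1.41523.
Since K = (γ−1)mc², K/(mc²) = 1.41523 − 1 = 0.4152.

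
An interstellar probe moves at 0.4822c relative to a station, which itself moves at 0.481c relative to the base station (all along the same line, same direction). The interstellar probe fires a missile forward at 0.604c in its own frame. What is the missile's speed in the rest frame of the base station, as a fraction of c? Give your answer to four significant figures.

0.9413c

First combine the missile and interstellar probe (S''→S'): u₁ = (0.604 + 0.4822)/(1 + 0.604×0.4822) = 1.0862/1.2912488 = 0.8412.
Then combine with the station (S'→S): u = (0.8412 + 0.481)/(1 + 0.8412×0.481) = 1.3222/1.4046172 = 0.94132.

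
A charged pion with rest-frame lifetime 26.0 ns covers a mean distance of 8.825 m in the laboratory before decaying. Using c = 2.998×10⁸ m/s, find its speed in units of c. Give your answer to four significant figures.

0.7495c

Let x = d/(cτ) = 8.825 m / (2.998×10⁸ m/s × 2.600×10^-8 s) = 1.1322. Since d = βγcτ, x = βγ = β/√(1−β²).
Solving: β² = x²/(1+x²) = 1.28188/2.28188 = 0.561765, so β = 0.7495.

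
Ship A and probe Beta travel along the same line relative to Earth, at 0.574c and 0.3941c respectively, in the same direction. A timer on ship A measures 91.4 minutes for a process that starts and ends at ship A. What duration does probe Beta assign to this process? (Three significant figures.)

Speed of ship A in probe Beta's frame: u = (v_A − v_B)/(1 − v_A v_B/c²) = (0.574 − 0.3941)/(1 − 0.574×0.3941) = 0.1799/0.7737866 = 0.23249; |u| = 0.23249c.
At |u| = 0.23249c, γ = (1 − 0.0540516)^(−1/2) = 1.0282.
Ship A's interval is proper; time dilation gives Δt_B = γΔτ = 1.0282 × 91.4 minutes = 94.0 minutes.

94.0 minutes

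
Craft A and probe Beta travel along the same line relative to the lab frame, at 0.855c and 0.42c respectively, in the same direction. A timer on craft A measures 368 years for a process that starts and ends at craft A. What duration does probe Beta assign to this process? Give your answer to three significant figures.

501 years

Speed of craft A in probe Beta's frame: u = (v_A − v_B)/(1 − v_A v_B/c²) = (0.855 − 0.42)/(1 − 0.855×0.42) = 0.435/0.6409 = 0.67873; |u| = 0.67873c.
γ for this relative speed: γ = 1/√(1 − 0.460674) = 1.3617.
The clock on craft A records proper time, so probe Beta measures Δt = γΔτ = 1.3617 × 368 = 501 years.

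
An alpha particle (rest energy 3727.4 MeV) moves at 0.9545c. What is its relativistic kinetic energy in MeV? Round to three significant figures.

8770 MeV

Lorentz factor: γ = (1 − 0.91107025)^(−1/2) = 3.3533.
Kinetic energy: K = (γ − 1)mc² = (3.3533 − 1) × 3727.4 MeV = 2.3533 × 3727.4 = 8770 MeV.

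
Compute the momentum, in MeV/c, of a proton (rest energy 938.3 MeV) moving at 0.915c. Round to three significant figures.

2130 MeV/c

With β = 0.915, γ = 1/√(1 − 0.915²) = 1/√0.162775 = 2.4786.
Momentum: p = γβ·mc = 2.4786 × 0.915 × 938.3 MeV/c = 2130 MeV/c.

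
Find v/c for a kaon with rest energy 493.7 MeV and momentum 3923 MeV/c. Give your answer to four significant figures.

0.9922

βγ = pc/(mc²) = 3923/493.7 = 7.9461.
Since γ² = 1 + (βγ)² = 64.1405, γ = √64.1405 = 8.00878, and β = (βγ)/γ = 7.9461/8.00878 = 0.9922.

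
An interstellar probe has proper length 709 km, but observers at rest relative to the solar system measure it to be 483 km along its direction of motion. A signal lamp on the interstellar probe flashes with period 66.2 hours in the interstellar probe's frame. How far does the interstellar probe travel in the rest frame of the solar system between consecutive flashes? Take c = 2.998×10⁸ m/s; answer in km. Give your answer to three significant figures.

Length contraction gives γ = L₀/L = 709/483 = 1.46791.
β = √(1 − 1/γ²) = 0.73206. Lab-frame period = γτ = 1.46791×66.2 hours = 97.176 hours. Distance = βc × γτ = 0.73206 × 2.998×10⁸ m/s × 349833.6 s = 7.6779×10^13 m = 7.68×10^10 km.

7.68×10^10 km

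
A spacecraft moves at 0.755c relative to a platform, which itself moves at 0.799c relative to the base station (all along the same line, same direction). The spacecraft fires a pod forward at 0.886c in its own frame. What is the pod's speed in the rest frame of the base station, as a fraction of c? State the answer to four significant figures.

Apply u = (u'+v)/(1+u'v) twice. Pod in the platform frame: (0.886+0.755)/(1+0.886·0.755) = 1.641/1.66893 = 0.98326c.
That velocity, transformed to the rest frame of the base station: (0.98326+0.799)/(1+0.98326·0.799) = 1.78226/1.78562474 = 0.99812c.

0.9981c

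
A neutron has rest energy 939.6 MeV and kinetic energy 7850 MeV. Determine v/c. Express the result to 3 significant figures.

γ = 1 + K/(mc²) = 1 + 7850/939.6 = 9.3546.
β = √(1 − 1/γ²) = √(1 − 0.0114275) = √0.9885725 = 0.994.

0.994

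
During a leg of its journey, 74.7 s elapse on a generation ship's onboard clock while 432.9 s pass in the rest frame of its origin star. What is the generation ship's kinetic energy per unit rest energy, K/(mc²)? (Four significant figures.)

4.795

The time-dilation ratio gives γ = 432.9/74.7 = 5.79518.
Since K = (γ−1)mc², K/(mc²) = 5.79518 − 1 = 4.795.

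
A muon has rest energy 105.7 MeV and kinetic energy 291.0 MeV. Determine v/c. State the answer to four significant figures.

γ = 1 + K/(mc²) = 1 + 291.0/105.7 = 3.7531.
β = √(1 − 1/γ²) = √(1 − 0.0709937) = √0.9290063 = 0.9638.

0.9638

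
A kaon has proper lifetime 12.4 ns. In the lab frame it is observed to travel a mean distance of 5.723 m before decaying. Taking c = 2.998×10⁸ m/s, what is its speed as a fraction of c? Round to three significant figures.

d = βγcτ ⇒ βγ = d/(cτ) = 5.723 m / (3.71752 m) = 1.5395.
β = (βγ)/√(1+(βγ)²) = 1.5395/√3.37006 = 0.839.

0.839c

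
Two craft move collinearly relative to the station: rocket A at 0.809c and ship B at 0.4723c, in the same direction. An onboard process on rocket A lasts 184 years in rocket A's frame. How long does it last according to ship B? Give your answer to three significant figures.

Speed of rocket A in ship B's frame: u = (v_A − v_B)/(1 − v_A v_B/c²) = (0.809 − 0.4723)/(1 − 0.809×0.4723) = 0.3367/0.6179093 = 0.5449; |u| = 0.5449c.
γ for this relative speed: γ = 1/√(1 − 0.296916) = 1.1926.
Rocket A's interval is proper; time dilation gives Δt_B = γΔτ = 1.1926 × 184 years = 219 years.

219 years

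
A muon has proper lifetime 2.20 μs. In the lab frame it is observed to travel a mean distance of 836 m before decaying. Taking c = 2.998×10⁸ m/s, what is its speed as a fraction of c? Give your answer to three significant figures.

Let x = d/(cτ) = 836.0 m / (2.998×10⁸ m/s × 2.200×10^-6 s) = 1.2675. Since d = βγcτ, x = βγ = β/√(1−β²).
Solving: β² = x²/(1+x²) = 1.60656/2.60656 = 0.616353, so β = 0.785.

0.785c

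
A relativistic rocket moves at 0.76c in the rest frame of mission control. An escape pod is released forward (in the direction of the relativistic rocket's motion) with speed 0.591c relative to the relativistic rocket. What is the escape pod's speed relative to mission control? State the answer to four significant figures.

Relativistic velocity addition: u = (u' + v)/(1 + u'v/c²), with u' = 0.591c and v = 0.76c.
Numerator: 0.591 + 0.76 = 1.351. Denominator: 1 + (0.591)(0.76) = 1.44916.
u = 1.351/1.44916 = 0.93226, so the speed is 0.9323c.

0.9323c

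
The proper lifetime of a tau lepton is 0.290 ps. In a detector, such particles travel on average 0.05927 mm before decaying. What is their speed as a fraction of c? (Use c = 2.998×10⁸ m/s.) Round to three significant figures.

0.563c

Lab distance = (lab lifetime)·v = γτ·βc, so βγ = d/(cτ) = 5.927×10^-5/(2.998×10⁸ × 2.900×10^-13) = 0.68172.
With βγ = 0.68172: γ² = 1 + (βγ)² = 1.464742, and β = (βγ)/γ = 0.68172/1.21027 = 0.563.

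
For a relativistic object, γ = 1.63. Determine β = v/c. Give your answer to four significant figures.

0.7897

β = √(1 − 1/γ²) = √(1 − 1/2.6569) = √0.623622 = 0.7897.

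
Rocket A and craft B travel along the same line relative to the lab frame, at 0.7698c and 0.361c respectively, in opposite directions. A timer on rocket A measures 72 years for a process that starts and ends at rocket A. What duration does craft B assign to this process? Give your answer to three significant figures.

Transform rocket A's velocity into craft B's frame: (0.7698 + 0.361)/(1 + 0.7698·0.361) = 1.1308/1.2778978, so the relative speed is 0.88489c.
γ for this relative speed: γ = 1/√(1 − 0.78303) = 2.1468.
The clock on rocket A records proper time, so craft B measures Δt = γΔτ = 2.1468 × 72 = 155 years.

155 years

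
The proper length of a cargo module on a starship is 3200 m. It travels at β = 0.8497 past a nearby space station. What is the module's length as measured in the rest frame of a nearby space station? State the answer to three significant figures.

1690 m

With β = 0.8497, γ = 1/√(1 − 0.8497²) = 1/√0.27800991 = 1.8966.
Length contraction: L = L₀/γ = 3200/1.8966 = 1690 m.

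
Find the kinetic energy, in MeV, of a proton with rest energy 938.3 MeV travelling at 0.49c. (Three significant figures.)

β² = 0.2401, so γ = 1/√0.7599 = 1.14715.
Kinetic energy: K = (γ − 1)mc² = (1.14715 − 1) × 938.3 MeV = 0.14715 × 938.3 = 138 MeV.

138 MeV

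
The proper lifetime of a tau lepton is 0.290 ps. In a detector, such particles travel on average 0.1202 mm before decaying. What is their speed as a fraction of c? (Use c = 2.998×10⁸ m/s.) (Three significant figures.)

Let x = d/(cτ) = 1.202×10^-4 m / (2.998×10⁸ m/s × 2.900×10^-13 s) = 1.3825. Since d = βγcτ, x = βγ = β/√(1−β²).
Solving: β² = x²/(1+x²) = 1.91131/2.91131 = 0.656512, so β = 0.810.

0.810c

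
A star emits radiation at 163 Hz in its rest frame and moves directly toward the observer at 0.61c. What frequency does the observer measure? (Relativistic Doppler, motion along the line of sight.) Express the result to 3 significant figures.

331 Hz

Relativistic Doppler (source moving toward): f_obs = f_src · √((1+β)/(1−β)).
With β = 0.61: factor = √(1.61/0.39) = 2.0318.
f_obs = 163 × 2.0318 = 331 Hz.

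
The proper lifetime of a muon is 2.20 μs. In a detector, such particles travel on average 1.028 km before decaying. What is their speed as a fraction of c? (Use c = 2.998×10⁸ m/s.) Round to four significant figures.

0.8417c

Let x = d/(cτ) = 1028 m / (2.998×10⁸ m/s × 2.200×10^-6 s) = 1.5586. Since d = βγcτ, x = βγ = β/√(1−β²).
Solving: β² = x²/(1+x²) = 2.42923/3.42923 = 0.708389, so β = 0.8417.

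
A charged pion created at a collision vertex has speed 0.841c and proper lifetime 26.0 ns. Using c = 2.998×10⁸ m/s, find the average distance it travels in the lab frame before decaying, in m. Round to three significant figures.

γ = 1/√(1 − β²) = 1/√(1 − 0.707281) = 1/√0.292719 = 1/0.541035 = 1.8483.
Lab-frame lifetime: Δt = γτ = 1.8483 × 26.0 ns = 48.056 ns.
Distance: d = vΔt = 0.841 × 2.998×10⁸ m/s × 4.8056×10^-8 s = 12.1 m.

12.1 m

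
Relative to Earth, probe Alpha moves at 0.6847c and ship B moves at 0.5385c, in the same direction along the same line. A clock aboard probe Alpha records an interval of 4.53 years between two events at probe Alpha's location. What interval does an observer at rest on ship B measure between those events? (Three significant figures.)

Transform probe Alpha's velocity into ship B's frame: (0.6847 − 0.5385)/(1 − 0.6847·0.5385) = 0.1462/0.63128905, so the relative speed is 0.23159c.
At |u| = 0.23159c, γ = (1 − 0.0536339)^(−1/2) = 1.0279.
Probe Alpha's interval is proper; time dilation gives Δt_B = γΔτ = 1.0279 × 4.53 years = 4.66 years.

4.66 years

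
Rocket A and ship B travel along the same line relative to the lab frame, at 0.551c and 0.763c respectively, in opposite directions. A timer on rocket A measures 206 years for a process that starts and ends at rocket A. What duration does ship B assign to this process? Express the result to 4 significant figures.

The velocity of rocket A relative to ship B is (0.551 + 0.763)c / (1 + 0.551×0.763) = 0.92508c; relative speed 0.92508c.
γ for this relative speed: γ = 1/√(1 − 0.855773) = 2.6332.
Rocket A's interval is proper; time dilation gives Δt_B = γΔτ = 2.6332 × 206 years = 542.4 years.

542.4 years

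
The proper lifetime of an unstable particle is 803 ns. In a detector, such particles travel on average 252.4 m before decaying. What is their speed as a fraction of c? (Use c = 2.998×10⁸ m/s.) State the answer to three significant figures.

Lab distance = (lab lifetime)·v = γτ·βc, so βγ = d/(cτ) = 252.4/(2.998×10⁸ × 8.030×10^-7) = 1.0484.
With βγ = 1.0484: γ² = 1 + (βγ)² = 2.09914, and β = (βγ)/γ = 1.0484/1.44884 = 0.724.

0.724c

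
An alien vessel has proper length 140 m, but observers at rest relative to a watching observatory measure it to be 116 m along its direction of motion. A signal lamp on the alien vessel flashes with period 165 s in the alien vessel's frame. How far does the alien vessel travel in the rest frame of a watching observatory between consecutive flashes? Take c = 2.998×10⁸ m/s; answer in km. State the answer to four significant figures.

From L = L₀/γ: γ = 140/116 = 1.2069.
β = √(1 − 1/γ²) = 0.55989. Lab-frame period = γτ = 1.2069×165 s = 199.14 s. Distance = βc × γτ = 0.55989 × 2.998×10⁸ m/s × 199.14 s = 3.3427×10^10 m = 3.343×10^7 km.

3.343×10^7 km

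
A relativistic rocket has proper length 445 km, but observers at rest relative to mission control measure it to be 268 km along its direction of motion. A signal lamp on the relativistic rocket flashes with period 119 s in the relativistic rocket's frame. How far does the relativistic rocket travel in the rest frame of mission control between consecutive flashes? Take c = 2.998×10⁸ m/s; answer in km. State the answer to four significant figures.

γ = L₀/L = 445/268 = 1.66045.
β = √(1 − 1/γ²) = 0.79831. Lab-frame period = γτ = 1.66045×119 s = 197.59 s. Distance = βc × γτ = 0.79831 × 2.998×10⁸ m/s × 197.59 s = 4.7290×10^10 m = 4.729×10^7 km.

4.729×10^7 km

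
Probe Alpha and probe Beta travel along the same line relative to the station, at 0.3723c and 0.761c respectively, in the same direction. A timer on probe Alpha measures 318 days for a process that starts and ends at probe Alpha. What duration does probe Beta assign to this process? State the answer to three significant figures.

379 days

The velocity of probe Alpha relative to probe Beta is (0.3723 − 0.761)c / (1 − 0.3723×0.761) = −0.54236c; relative speed 0.54236c.
At |u| = 0.54236c, γ = (1 − 0.294154)^(−1/2) = 1.1903.
The clock on probe Alpha records proper time, so probe Beta measures Δt = γΔτ = 1.1903 × 318 = 379 days.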